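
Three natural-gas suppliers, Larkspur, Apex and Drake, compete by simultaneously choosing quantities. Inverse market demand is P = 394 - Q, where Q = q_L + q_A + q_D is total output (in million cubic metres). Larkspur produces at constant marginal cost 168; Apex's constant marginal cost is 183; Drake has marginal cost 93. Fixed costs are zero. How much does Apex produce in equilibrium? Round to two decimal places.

Larkspur's profit: π_L = (394 - Q)q_L - (168q_L). Setting ∂π_L/∂q_L = 0: 226 - 2q_L - (q_A + q_D) = 0.
Apex's first-order condition: 211 - 2q_A - (q_L + q_D) = 0.
Drake's profit: π_D = (394 - Q)q_D - (93q_D). Setting ∂π_D/∂q_D = 0: 301 - 2q_D - (q_L + q_A) = 0.
Adding the 3 first-order conditions: 738 − 4Q = 0, so Q = 369/2.
Back-substituting: q_L = (226 − 369/2) = 83/2, q_A = (211 − 369/2) = 53/2, q_D = (301 − 369/2) = 233/2.

26.50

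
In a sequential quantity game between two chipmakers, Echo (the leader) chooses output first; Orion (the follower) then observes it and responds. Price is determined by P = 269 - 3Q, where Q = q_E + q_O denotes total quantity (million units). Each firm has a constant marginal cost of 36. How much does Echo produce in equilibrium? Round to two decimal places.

The follower Orion best-responds to any q_E: π_O = (269 - 3Q)q_O - 36q_O.
∂π_O/∂q_O = 233 - 3q_E - 6q_O = 0 gives the reaction function q_O = (233 - 3q_E)/6.
The leader anticipates this reaction. Substituting into P = 269 - 3Q gives P = 305/2 - (3/2)q_E, so π_E = (305/2 - (3/2)q_E)q_E - 36q_E.
Leader FOC: 233/2 - 3q_E = 0, so q_E = 233/6.
Then q_O = (233 - 3·(233/6))/6 = 233/12.

38.83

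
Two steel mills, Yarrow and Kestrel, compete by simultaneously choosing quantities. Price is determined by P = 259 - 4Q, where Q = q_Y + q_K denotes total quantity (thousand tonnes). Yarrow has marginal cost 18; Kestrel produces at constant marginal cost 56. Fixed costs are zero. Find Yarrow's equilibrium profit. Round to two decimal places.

2162.25

Yarrow's profit: π_Y = (259 - 4Q)q_Y - (18q_Y). Setting ∂π_Y/∂q_Y = 0: 241 - 8q_Y - 4(q_K) = 0.
Kestrel's profit: π_K = (259 - 4Q)q_K - (56q_K). Setting ∂π_K/∂q_K = 0: 203 - 8q_K - 4(q_Y) = 0.
Rearranging gives the reaction functions q_Y = (241 - 4q_K)/8 and q_K = (203 - 4q_Y)/8.
Substituting one into the other gives q_Y = 93/4 and q_K = 55/4.
Price P = 259 - 4·37 = 111.
Yarrow's profit: (111 - 18)·(93/4) = 2162.2500.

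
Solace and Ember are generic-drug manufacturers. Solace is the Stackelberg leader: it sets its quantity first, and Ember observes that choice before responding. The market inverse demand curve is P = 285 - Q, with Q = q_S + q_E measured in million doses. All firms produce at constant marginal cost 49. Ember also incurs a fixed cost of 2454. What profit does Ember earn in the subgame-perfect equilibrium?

1027

Solve by backward induction. Given q_S, the follower Ember maximises π_E = (285 - q_S - q_E)q_E - 49q_E.
Setting the follower's marginal profit to zero, 236 - q_S - 2q_E = 0, i.e. q_E = (236 - q_S)/2.
Solace substitutes q_E(q_S) into its own profit: π_S = q_S(285 - q_S - (236 - q_S)/2) - 49q_S = (167 - (1/2)q_S)q_S - 49q_S.
Maximising: ∂π_S/∂q_S = 118 - q_S = 0, giving q_S = 118.
Then q_E = (236 - 118)/2 = 59.
Price P = 285 - 177 = 108.
Ember's profit: (108 - 49)·59 - 2454 = 1027.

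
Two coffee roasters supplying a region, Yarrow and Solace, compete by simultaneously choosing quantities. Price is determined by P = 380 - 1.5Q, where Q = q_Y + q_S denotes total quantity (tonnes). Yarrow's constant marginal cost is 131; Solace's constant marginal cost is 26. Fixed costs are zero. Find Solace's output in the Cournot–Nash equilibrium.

102

Yarrow's profit: π_Y = (380 - 1.5Q)q_Y - (131q_Y). Setting ∂π_Y/∂q_Y = 0: 249 - 3q_Y - (3/2)(q_S) = 0.
Solace's profit: π_S = (380 - 1.5Q)q_S - (26q_S). Setting ∂π_S/∂q_S = 0: 354 - 3q_S - (3/2)(q_Y) = 0.
Rearranging gives the reaction functions q_Y = (249 - (3/2)q_S)/3 and q_S = (354 - (3/2)q_Y)/3.
Substituting one into the other gives q_Y = 32 and q_S = 102.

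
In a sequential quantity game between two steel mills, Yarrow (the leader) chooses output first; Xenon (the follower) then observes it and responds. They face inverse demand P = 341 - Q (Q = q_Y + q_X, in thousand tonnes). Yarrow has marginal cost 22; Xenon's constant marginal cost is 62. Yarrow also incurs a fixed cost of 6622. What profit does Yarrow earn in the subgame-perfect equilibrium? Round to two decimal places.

Solve by backward induction. Given q_Y, the follower Xenon maximises π_X = (341 - q_Y - q_X)q_X - 62q_X.
∂π_X/∂q_X = 279 - q_Y - 2q_X = 0 gives the reaction function q_X = (279 - q_Y)/2.
Yarrow substitutes q_X(q_Y) into its own profit: π_Y = q_Y(341 - q_Y - (279 - q_Y)/2) - 22q_Y = (403/2 - (1/2)q_Y)q_Y - 22q_Y.
Maximising: ∂π_Y/∂q_Y = 359/2 - q_Y = 0, giving q_Y = 359/2.
Then q_X = (279 - 359/2)/2 = 199/4.
Price P = 341 - 917/4 = 447/4.
Yarrow's profit: (447/4 - 22)·(359/2) - 6622 = 9488.1250.

9488.13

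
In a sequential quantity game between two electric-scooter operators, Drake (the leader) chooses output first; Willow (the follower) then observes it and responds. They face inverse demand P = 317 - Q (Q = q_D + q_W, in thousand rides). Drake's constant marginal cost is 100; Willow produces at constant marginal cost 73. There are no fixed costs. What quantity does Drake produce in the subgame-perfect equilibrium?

Solve by backward induction. Given q_D, the follower Willow maximises π_W = (317 - q_D - q_W)q_W - 73q_W.
∂π_W/∂q_W = 244 - q_D - 2q_W = 0 gives the reaction function q_W = (244 - q_D)/2.
Drake substitutes q_W(q_D) into its own profit: π_D = q_D(317 - q_D - (244 - q_D)/2) - 100q_D = (195 - (1/2)q_D)q_D - 100q_D.
Leader FOC: 95 - q_D = 0, so q_D = 95.
Then q_W = (244 - 95)/2 = 149/2.

95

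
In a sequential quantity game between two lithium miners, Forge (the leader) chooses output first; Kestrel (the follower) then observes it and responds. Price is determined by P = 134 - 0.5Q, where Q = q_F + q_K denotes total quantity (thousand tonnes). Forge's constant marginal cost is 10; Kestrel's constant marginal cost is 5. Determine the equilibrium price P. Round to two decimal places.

39.75

Solve by backward induction. Given q_F, the follower Kestrel maximises π_K = (134 - (1/2)q_F - (1/2)q_K)q_K - 5q_K.
Setting the follower's marginal profit to zero, 129 - (1/2)q_F - q_K = 0, i.e. q_K = (129 - (1/2)q_F).
The leader anticipates this reaction. Substituting into P = 134 - 0.5Q gives P = 139/2 - (1/4)q_F, so π_F = (139/2 - (1/4)q_F)q_F - 10q_F.
The leader's first-order condition 119/2 - (1/2)q_F = 0 yields q_F = 119.
Then q_K = (129 - (1/2)·119) = 139/2.
Total output Q = 377/2, so price P = 134 - (1/2)·(377/2) = 159/4.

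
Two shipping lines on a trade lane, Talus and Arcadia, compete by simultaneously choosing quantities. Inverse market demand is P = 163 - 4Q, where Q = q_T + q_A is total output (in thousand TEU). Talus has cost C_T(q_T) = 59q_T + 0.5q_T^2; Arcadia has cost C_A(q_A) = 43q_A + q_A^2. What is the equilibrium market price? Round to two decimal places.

96.84

Talus's profit: π_T = (163 - 4Q)q_T - (59q_T + (1/2)q_T²). Setting ∂π_T/∂q_T = 0: 104 - 9q_T - 4(q_A) = 0.
Arcadia's first-order condition: 120 - 10q_A - 4(q_T) = 0.
Best responses: q_T = (104 - 4q_A)/9, q_A = (120 - 4q_T)/10.
Solving the pair: q_T = 280/37, q_A = 332/37.
Total output Q = 612/37, so price P = 163 - 4·(612/37) = 96.8378.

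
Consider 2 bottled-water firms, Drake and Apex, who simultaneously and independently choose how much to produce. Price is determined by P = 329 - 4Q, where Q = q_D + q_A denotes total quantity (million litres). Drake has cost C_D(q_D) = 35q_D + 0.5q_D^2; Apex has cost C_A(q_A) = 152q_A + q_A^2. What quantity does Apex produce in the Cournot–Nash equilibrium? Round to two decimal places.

Drake's profit: π_D = (329 - 4Q)q_D - (35q_D + (1/2)q_D²). Setting ∂π_D/∂q_D = 0: 294 - 9q_D - 4(q_A) = 0.
Apex's profit: π_A = (329 - 4Q)q_A - (152q_A + q_A²). Setting ∂π_A/∂q_A = 0: 177 - 10q_A - 4(q_D) = 0.
So q_D = (294 - 4q_A)/9 and q_A = (177 - 4q_D)/10.
Solving the pair: q_D = 1116/37, q_A = 417/74.

5.64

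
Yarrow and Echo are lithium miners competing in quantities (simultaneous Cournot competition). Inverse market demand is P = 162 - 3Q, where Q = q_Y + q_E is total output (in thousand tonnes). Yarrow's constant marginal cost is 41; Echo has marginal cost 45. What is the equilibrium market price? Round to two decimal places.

82.67

Yarrow's profit: π_Y = (162 - 3Q)q_Y - (41q_Y). Setting ∂π_Y/∂q_Y = 0: 121 - 6q_Y - 3(q_E) = 0.
Echo's profit: π_E = (162 - 3Q)q_E - (45q_E). Setting ∂π_E/∂q_E = 0: 117 - 6q_E - 3(q_Y) = 0.
Best responses: q_Y = (121 - 3q_E)/6, q_E = (117 - 3q_Y)/6.
Substituting one into the other gives q_Y = 125/9 and q_E = 113/9.
Total output Q = 238/9, so price P = 162 - 3·(238/9) = 248/3.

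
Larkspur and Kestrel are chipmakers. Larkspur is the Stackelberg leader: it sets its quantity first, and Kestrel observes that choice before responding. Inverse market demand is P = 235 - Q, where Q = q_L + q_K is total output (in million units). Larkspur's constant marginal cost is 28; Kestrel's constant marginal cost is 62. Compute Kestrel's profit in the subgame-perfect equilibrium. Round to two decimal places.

689.06

Solve by backward induction. Given q_L, the follower Kestrel maximises π_K = (235 - q_L - q_K)q_K - 62q_K.
Follower FOC: 173 - q_L - 2q_K = 0, so q_K(q_L) = (173 - q_L)/2.
Larkspur substitutes q_K(q_L) into its own profit: π_L = q_L(235 - q_L - (173 - q_L)/2) - 28q_L = (297/2 - (1/2)q_L)q_L - 28q_L.
The leader's first-order condition 241/2 - q_L = 0 yields q_L = 241/2.
Then q_K = (173 - 241/2)/2 = 105/4.
Price P = 235 - 587/4 = 353/4.
Kestrel's profit: (353/4 - 62)·(105/4) = 689.0625.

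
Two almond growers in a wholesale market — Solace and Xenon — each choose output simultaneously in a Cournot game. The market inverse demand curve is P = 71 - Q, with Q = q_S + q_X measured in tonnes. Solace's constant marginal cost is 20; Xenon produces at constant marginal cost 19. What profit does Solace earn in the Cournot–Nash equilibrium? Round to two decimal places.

277.78

Solace's profit: π_S = (71 - Q)q_S - (20q_S). Setting ∂π_S/∂q_S = 0: 51 - 2q_S - (q_X) = 0.
Xenon's profit: π_X = (71 - Q)q_X - (19q_X). Setting ∂π_X/∂q_X = 0: 52 - 2q_X - (q_S) = 0.
Rearranging gives the reaction functions q_S = (51 - q_X)/2 and q_X = (52 - q_S)/2.
Solving the pair: q_S = 50/3, q_X = 53/3.
Price P = 71 - 103/3 = 110/3.
Solace's profit: (110/3 - 20)·(50/3) = 277.7778.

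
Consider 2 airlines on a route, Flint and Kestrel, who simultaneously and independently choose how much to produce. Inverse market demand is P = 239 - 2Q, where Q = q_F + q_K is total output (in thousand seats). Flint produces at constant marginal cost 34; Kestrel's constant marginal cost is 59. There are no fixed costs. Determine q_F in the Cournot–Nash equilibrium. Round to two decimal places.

38.33

Flint's profit: π_F = (239 - 2Q)q_F - (34q_F). Setting ∂π_F/∂q_F = 0: 205 - 4q_F - 2(q_K) = 0.
Kestrel's first-order condition: 180 - 4q_K - 2(q_F) = 0.
So q_F = (205 - 2q_K)/4 and q_K = (180 - 2q_F)/4.
Solving the pair: q_F = 115/3, q_K = 155/6.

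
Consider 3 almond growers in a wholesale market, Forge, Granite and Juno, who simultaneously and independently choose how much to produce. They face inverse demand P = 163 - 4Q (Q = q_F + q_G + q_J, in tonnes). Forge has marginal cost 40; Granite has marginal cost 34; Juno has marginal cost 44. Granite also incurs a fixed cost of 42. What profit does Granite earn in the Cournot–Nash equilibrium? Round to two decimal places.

Forge's profit: π_F = (163 - 4Q)q_F - (40q_F). Setting ∂π_F/∂q_F = 0: 123 - 8q_F - 4(q_G + q_J) = 0.
Granite's first-order condition: 129 - 8q_G - 4(q_F + q_J) = 0.
Juno's first-order condition: 119 - 8q_J - 4(q_F + q_G) = 0.
Adding the 3 conditions: 371 − 8Q − 8Q = 0, i.e. Q = 371/16.
Back-substituting: q_F = (123 − 371/4)/4 = 121/16, q_G = (129 − 371/4)/4 = 145/16, q_J = (119 − 371/4)/4 = 105/16.
Price P = 163 - 4·(371/16) = 281/4.
Granite's profit: (281/4 - 34)·(145/16) - 42 = 286.5156.

286.52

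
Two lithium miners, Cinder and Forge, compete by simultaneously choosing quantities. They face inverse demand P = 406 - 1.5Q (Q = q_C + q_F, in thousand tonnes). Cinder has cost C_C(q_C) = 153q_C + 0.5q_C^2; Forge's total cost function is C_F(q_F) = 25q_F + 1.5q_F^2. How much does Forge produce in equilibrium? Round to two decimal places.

Cinder's profit: π_C = (406 - 1.5Q)q_C - (153q_C + (1/2)q_C²). Setting ∂π_C/∂q_C = 0: 253 - 4q_C - (3/2)(q_F) = 0.
Forge's first-order condition: 381 - 6q_F - (3/2)(q_C) = 0.
So q_C = (253 - (3/2)q_F)/4 and q_F = (381 - (3/2)q_C)/6.
Substituting one into the other gives q_C = 1262/29 and q_F = 1526/29.

52.62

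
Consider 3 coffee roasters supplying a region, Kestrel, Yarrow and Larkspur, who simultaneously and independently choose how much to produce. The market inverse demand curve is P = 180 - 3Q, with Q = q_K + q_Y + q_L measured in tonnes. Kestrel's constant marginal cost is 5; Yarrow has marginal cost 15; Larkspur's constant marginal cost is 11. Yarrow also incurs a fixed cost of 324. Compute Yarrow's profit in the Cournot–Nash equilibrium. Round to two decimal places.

Kestrel's profit: π_K = (180 - 3Q)q_K - (5q_K). Setting ∂π_K/∂q_K = 0: 175 - 6q_K - 3(q_Y + q_L) = 0.
Yarrow's profit: π_Y = (180 - 3Q)q_Y - (15q_Y). Setting ∂π_Y/∂q_Y = 0: 165 - 6q_Y - 3(q_K + q_L) = 0.
Larkspur's first-order condition: 169 - 6q_L - 3(q_K + q_Y) = 0.
Adding the 3 conditions: 509 − 6Q − 6Q = 0, i.e. Q = 509/12.
Back-substituting: q_K = (175 − 509/4)/3 = 191/12, q_Y = (165 − 509/4)/3 = 151/12, q_L = (169 − 509/4)/3 = 167/12.
Price P = 180 - 3·(509/12) = 211/4.
Yarrow's profit: (211/4 - 15)·(151/12) - 324 = 151.0208.

151.02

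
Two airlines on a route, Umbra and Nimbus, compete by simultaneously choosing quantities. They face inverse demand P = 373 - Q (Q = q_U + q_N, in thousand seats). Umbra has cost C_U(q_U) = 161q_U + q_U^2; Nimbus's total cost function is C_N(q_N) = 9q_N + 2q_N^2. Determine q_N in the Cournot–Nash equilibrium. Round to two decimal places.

Umbra's profit: π_U = (373 - Q)q_U - (161q_U + q_U²). Setting ∂π_U/∂q_U = 0: 212 - 4q_U - (q_N) = 0.
Nimbus's first-order condition: 364 - 6q_N - (q_U) = 0.
Best responses: q_U = (212 - q_N)/4, q_N = (364 - q_U)/6.
Substituting one into the other gives q_U = 908/23 and q_N = 1244/23.

54.09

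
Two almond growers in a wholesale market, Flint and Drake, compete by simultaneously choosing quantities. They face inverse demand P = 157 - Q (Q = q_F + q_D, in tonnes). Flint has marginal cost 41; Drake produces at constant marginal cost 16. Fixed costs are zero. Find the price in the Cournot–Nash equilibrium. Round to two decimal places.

71.33

Flint's profit: π_F = (157 - Q)q_F - (41q_F). Setting ∂π_F/∂q_F = 0: 116 - 2q_F - (q_D) = 0.
Drake's profit: π_D = (157 - Q)q_D - (16q_D). Setting ∂π_D/∂q_D = 0: 141 - 2q_D - (q_F) = 0.
Rearranging gives the reaction functions q_F = (116 - q_D)/2 and q_D = (141 - q_F)/2.
Substituting one into the other gives q_F = 91/3 and q_D = 166/3.
Total output Q = 257/3, so price P = 157 - 257/3 = 214/3.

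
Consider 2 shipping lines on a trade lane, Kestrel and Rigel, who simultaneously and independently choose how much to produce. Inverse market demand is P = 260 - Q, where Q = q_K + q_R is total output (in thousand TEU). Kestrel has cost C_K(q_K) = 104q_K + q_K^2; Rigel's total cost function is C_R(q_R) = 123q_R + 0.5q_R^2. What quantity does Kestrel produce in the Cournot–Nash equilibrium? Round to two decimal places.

Kestrel's profit: π_K = (260 - Q)q_K - (104q_K + q_K²). Setting ∂π_K/∂q_K = 0: 156 - 4q_K - (q_R) = 0.
Rigel's profit: π_R = (260 - Q)q_R - (123q_R + (1/2)q_R²). Setting ∂π_R/∂q_R = 0: 137 - 3q_R - (q_K) = 0.
Best responses: q_K = (156 - q_R)/4, q_R = (137 - q_K)/3.
Substituting one into the other gives q_K = 331/11 and q_R = 392/11.

30.09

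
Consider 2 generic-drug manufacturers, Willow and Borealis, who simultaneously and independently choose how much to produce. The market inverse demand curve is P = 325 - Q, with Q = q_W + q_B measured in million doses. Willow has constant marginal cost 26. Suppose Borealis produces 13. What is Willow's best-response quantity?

143

With the rival's output fixed at 13, Willow's profit is π_W = (325 - 13 - q_W)q_W - (26q_W) = (312 - q_W)q_W - (26q_W).
∂π_W/∂q_W = 286 - 2q_W = 0, so q_W = 143.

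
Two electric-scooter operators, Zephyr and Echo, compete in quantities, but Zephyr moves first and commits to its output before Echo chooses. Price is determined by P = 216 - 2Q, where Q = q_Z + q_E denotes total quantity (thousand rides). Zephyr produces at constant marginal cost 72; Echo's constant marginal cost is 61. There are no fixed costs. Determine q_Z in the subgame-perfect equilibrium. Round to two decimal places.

33.25

The follower Echo best-responds to any q_Z: π_E = (216 - 2Q)q_E - 61q_E.
Follower FOC: 155 - 2q_Z - 4q_E = 0, so q_E(q_Z) = (155 - 2q_Z)/4.
The leader anticipates this reaction. Substituting into P = 216 - 2Q gives P = 277/2 - q_Z, so π_Z = (277/2 - q_Z)q_Z - 72q_Z.
Maximising: ∂π_Z/∂q_Z = 133/2 - 2q_Z = 0, giving q_Z = 133/4.
Then q_E = (155 - 2·(133/4))/4 = 177/8.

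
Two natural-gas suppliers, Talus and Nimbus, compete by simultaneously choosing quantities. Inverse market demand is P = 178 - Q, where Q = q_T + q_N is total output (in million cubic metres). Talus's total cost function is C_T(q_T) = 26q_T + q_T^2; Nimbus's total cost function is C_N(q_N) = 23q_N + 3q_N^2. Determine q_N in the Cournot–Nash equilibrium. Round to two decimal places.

15.10

Talus's profit: π_T = (178 - Q)q_T - (26q_T + q_T²). Setting ∂π_T/∂q_T = 0: 152 - 4q_T - (q_N) = 0.
Nimbus's first-order condition: 155 - 8q_N - (q_T) = 0.
Best responses: q_T = (152 - q_N)/4, q_N = (155 - q_T)/8.
Substituting one into the other gives q_T = 1061/31 and q_N = 468/31.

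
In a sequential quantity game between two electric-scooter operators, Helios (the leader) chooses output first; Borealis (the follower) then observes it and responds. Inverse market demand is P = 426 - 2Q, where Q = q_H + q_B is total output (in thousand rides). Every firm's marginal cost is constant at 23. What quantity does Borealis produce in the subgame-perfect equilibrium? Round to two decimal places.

50.38

Solve by backward induction. Given q_H, the follower Borealis maximises π_B = (426 - 2q_H - 2q_B)q_B - 23q_B.
∂π_B/∂q_B = 403 - 2q_H - 4q_B = 0 gives the reaction function q_B = (403 - 2q_H)/4.
The leader anticipates this reaction. Substituting into P = 426 - 2Q gives P = 449/2 - q_H, so π_H = (449/2 - q_H)q_H - 23q_H.
Leader FOC: 403/2 - 2q_H = 0, so q_H = 403/4.
Then q_B = (403 - 2·(403/4))/4 = 403/8.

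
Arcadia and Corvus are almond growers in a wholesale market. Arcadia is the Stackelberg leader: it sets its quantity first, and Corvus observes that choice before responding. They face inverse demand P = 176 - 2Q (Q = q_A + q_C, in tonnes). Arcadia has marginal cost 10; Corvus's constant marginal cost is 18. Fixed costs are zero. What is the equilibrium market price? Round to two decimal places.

Solve by backward induction. Given q_A, the follower Corvus maximises π_C = (176 - 2q_A - 2q_C)q_C - 18q_C.
∂π_C/∂q_C = 158 - 2q_A - 4q_C = 0 gives the reaction function q_C = (158 - 2q_A)/4.
Arcadia substitutes q_C(q_A) into its own profit: π_A = q_A(176 - 2q_A - (158 - 2q_A)/2) - 10q_A = (97 - q_A)q_A - 10q_A.
Maximising: ∂π_A/∂q_A = 87 - 2q_A = 0, giving q_A = 87/2.
Then q_C = (158 - 2·(87/2))/4 = 71/4.
Total output Q = 245/4, so price P = 176 - 2·(245/4) = 107/2.

53.50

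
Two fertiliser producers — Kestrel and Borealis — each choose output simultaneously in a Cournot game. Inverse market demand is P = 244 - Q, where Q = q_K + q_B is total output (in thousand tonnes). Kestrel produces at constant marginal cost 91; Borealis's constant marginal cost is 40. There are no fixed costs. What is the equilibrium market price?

125

Kestrel's profit: π_K = (244 - Q)q_K - (91q_K). Setting ∂π_K/∂q_K = 0: 153 - 2q_K - (q_B) = 0.
Borealis's first-order condition: 204 - 2q_B - (q_K) = 0.
Best responses: q_K = (153 - q_B)/2, q_B = (204 - q_K)/2.
Substituting one into the other gives q_K = 34 and q_B = 85.
Total output Q = 119, so price P = 244 - 119 = 125.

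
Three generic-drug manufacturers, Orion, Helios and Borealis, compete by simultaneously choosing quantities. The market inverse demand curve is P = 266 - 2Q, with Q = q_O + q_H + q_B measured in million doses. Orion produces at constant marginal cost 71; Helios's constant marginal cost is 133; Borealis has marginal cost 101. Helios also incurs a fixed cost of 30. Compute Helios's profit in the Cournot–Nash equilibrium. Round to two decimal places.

17.53

Orion's profit: π_O = (266 - 2Q)q_O - (71q_O). Setting ∂π_O/∂q_O = 0: 195 - 4q_O - 2(q_H + q_B) = 0.
Helios's profit: π_H = (266 - 2Q)q_H - (133q_H). Setting ∂π_H/∂q_H = 0: 133 - 4q_H - 2(q_O + q_B) = 0.
Borealis's first-order condition: 165 - 4q_B - 2(q_O + q_H) = 0.
Summing all 3 equations gives 493 − 8Q = 0, hence Q = 493/8.
Back-substituting: q_O = (195 − 493/4)/2 = 287/8, q_H = (133 − 493/4)/2 = 39/8, q_B = (165 − 493/4)/2 = 167/8.
Price P = 266 - 2·(493/8) = 571/4.
Helios's profit: (571/4 - 133)·(39/8) - 30 = 561/32.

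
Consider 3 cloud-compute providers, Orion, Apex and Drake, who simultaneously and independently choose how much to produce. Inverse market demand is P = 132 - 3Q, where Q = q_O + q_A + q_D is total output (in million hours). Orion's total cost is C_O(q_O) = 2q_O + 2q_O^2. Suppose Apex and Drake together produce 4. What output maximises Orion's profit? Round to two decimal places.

11.80

With rivals' combined output fixed at 4, Orion's profit is π_O = (132 - 3·4 - 3q_O)q_O - (2q_O + 2q_O²) = (120 - 3q_O)q_O - (2q_O + 2q_O²).
∂π_O/∂q_O = 118 - 10q_O = 0, so q_O = 59/5.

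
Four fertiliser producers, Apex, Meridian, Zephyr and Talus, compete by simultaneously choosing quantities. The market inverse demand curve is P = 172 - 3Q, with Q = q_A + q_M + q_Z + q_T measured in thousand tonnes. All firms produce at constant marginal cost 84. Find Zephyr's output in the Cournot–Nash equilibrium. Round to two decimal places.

Each firm earns π_i = (172 - 3Q)q_i - 84q_i.
First-order condition (treating rivals' output as given): 88 - 6q_i - 3·Σ_{j≠i} q_j = 0.
By symmetry each firm produces the same amount; substituting Σ_{j≠i} q_j = 3q_i yields q_i = 88/15.

5.87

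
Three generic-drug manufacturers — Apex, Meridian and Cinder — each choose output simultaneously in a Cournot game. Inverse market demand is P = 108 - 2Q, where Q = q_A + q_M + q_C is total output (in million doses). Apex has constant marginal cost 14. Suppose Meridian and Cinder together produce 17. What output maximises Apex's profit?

15

With rivals' combined output fixed at 17, Apex's profit is π_A = (108 - 2·17 - 2q_A)q_A - (14q_A) = (74 - 2q_A)q_A - (14q_A).
∂π_A/∂q_A = 60 - 4q_A = 0, so q_A = 15.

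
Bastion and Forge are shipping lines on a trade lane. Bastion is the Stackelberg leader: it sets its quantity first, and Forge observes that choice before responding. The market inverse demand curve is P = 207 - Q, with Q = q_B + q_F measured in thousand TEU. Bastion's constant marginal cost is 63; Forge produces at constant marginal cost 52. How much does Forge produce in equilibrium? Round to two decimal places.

The follower Forge best-responds to any q_B: π_F = (207 - Q)q_F - 52q_F.
Setting the follower's marginal profit to zero, 155 - q_B - 2q_F = 0, i.e. q_F = (155 - q_B)/2.
The leader anticipates this reaction. Substituting into P = 207 - Q gives P = 259/2 - (1/2)q_B, so π_B = (259/2 - (1/2)q_B)q_B - 63q_B.
Maximising: ∂π_B/∂q_B = 133/2 - q_B = 0, giving q_B = 133/2.
Then q_F = (155 - 133/2)/2 = 177/4.

44.25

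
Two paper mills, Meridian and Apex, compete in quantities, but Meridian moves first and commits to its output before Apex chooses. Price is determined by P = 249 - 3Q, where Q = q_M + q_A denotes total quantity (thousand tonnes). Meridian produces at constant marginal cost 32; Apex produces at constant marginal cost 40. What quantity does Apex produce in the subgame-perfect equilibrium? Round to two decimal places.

Solve by backward induction. Given q_M, the follower Apex maximises π_A = (249 - 3q_M - 3q_A)q_A - 40q_A.
∂π_A/∂q_A = 209 - 3q_M - 6q_A = 0 gives the reaction function q_A = (209 - 3q_M)/6.
The leader anticipates this reaction. Substituting into P = 249 - 3Q gives P = 289/2 - (3/2)q_M, so π_M = (289/2 - (3/2)q_M)q_M - 32q_M.
Leader FOC: 225/2 - 3q_M = 0, so q_M = 75/2.
Then q_A = (209 - 3·(75/2))/6 = 193/12.

16.08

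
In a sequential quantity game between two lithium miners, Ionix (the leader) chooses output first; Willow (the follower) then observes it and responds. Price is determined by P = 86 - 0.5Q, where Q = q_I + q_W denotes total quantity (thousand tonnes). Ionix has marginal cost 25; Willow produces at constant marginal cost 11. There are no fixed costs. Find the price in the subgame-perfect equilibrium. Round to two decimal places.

36.75

Solve by backward induction. Given q_I, the follower Willow maximises π_W = (86 - (1/2)q_I - (1/2)q_W)q_W - 11q_W.
Setting the follower's marginal profit to zero, 75 - (1/2)q_I - q_W = 0, i.e. q_W = (75 - (1/2)q_I).
The leader anticipates this reaction. Substituting into P = 86 - 0.5Q gives P = 97/2 - (1/4)q_I, so π_I = (97/2 - (1/4)q_I)q_I - 25q_I.
Leader FOC: 47/2 - (1/2)q_I = 0, so q_I = 47.
Then q_W = (75 - (1/2)·47) = 103/2.
Total output Q = 197/2, so price P = 86 - (1/2)·(197/2) = 147/4.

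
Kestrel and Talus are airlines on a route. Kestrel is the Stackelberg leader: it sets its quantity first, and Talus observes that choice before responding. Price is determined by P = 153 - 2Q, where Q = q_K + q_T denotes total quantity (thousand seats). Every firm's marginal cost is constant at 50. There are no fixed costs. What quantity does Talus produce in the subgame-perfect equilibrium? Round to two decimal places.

12.88

Solve by backward induction. Given q_K, the follower Talus maximises π_T = (153 - 2q_K - 2q_T)q_T - 50q_T.
Setting the follower's marginal profit to zero, 103 - 2q_K - 4q_T = 0, i.e. q_T = (103 - 2q_K)/4.
Kestrel substitutes q_T(q_K) into its own profit: π_K = q_K(153 - 2q_K - (103 - 2q_K)/2) - 50q_K = (203/2 - q_K)q_K - 50q_K.
The leader's first-order condition 103/2 - 2q_K = 0 yields q_K = 103/4.
Then q_T = (103 - 2·(103/4))/4 = 103/8.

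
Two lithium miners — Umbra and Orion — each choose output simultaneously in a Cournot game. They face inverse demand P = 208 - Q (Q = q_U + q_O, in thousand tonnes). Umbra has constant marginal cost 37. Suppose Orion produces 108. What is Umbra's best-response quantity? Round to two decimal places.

With the rival's output fixed at 108, Umbra's profit is π_U = (208 - 108 - q_U)q_U - (37q_U) = (100 - q_U)q_U - (37q_U).
∂π_U/∂q_U = 63 - 2q_U = 0, so q_U = 63/2.

31.50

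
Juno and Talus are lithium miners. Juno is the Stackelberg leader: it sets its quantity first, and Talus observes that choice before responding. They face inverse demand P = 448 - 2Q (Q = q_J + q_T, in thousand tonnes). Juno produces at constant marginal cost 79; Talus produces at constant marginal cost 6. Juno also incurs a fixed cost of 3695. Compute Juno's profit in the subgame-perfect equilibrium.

1781

Solve by backward induction. Given q_J, the follower Talus maximises π_T = (448 - 2q_J - 2q_T)q_T - 6q_T.
Follower FOC: 442 - 2q_J - 4q_T = 0, so q_T(q_J) = (442 - 2q_J)/4.
The leader anticipates this reaction. Substituting into P = 448 - 2Q gives P = 227 - q_J, so π_J = (227 - q_J)q_J - 79q_J.
The leader's first-order condition 148 - 2q_J = 0 yields q_J = 74.
Then q_T = (442 - 2·74)/4 = 147/2.
Price P = 448 - 2·(295/2) = 153.
Juno's profit: (153 - 79)·74 - 3695 = 1781.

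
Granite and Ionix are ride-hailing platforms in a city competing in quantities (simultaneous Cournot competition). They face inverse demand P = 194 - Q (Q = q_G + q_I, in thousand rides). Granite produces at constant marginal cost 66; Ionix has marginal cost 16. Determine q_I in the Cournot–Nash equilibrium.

76

Granite's profit: π_G = (194 - Q)q_G - (66q_G). Setting ∂π_G/∂q_G = 0: 128 - 2q_G - (q_I) = 0.
Ionix's first-order condition: 178 - 2q_I - (q_G) = 0.
Rearranging gives the reaction functions q_G = (128 - q_I)/2 and q_I = (178 - q_G)/2.
Solving the pair: q_G = 26, q_I = 76.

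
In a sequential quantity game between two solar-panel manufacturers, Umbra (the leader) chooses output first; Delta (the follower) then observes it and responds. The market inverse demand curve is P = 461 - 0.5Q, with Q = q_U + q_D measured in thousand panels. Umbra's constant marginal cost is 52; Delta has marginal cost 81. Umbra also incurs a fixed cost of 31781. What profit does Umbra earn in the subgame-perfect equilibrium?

The follower Delta best-responds to any q_U: π_D = (461 - 0.5Q)q_D - 81q_D.
∂π_D/∂q_D = 380 - (1/2)q_U - q_D = 0 gives the reaction function q_D = (380 - (1/2)q_U).
The leader anticipates this reaction. Substituting into P = 461 - 0.5Q gives P = 271 - (1/4)q_U, so π_U = (271 - (1/4)q_U)q_U - 52q_U.
Maximising: ∂π_U/∂q_U = 219 - (1/2)q_U = 0, giving q_U = 438.
Then q_D = (380 - (1/2)·438) = 161.
Price P = 461 - (1/2)·599 = 323/2.
Umbra's profit: (323/2 - 52)·438 - 31781 = 16180.

16180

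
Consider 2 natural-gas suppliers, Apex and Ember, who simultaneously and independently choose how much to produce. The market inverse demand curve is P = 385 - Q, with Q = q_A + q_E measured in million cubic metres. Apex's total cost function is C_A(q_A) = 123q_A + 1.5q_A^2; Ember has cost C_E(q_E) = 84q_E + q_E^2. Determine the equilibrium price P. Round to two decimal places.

Apex's profit: π_A = (385 - Q)q_A - (123q_A + (3/2)q_A²). Setting ∂π_A/∂q_A = 0: 262 - 5q_A - (q_E) = 0.
Ember's profit: π_E = (385 - Q)q_E - (84q_E + q_E²). Setting ∂π_E/∂q_E = 0: 301 - 4q_E - (q_A) = 0.
Rearranging gives the reaction functions q_A = (262 - q_E)/5 and q_E = (301 - q_A)/4.
Solving the pair: q_A = 747/19, q_E = 1243/19.
Total output Q = 1990/19, so price P = 385 - 1990/19 = 280.2632.

280.26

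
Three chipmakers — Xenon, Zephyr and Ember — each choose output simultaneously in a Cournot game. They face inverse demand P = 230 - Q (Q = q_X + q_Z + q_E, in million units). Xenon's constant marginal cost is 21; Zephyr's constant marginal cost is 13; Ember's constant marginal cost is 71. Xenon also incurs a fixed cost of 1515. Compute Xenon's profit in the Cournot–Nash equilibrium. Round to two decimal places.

2422.56

Xenon's profit: π_X = (230 - Q)q_X - (21q_X). Setting ∂π_X/∂q_X = 0: 209 - 2q_X - (q_Z + q_E) = 0.
Zephyr's first-order condition: 217 - 2q_Z - (q_X + q_E) = 0.
Ember's profit: π_E = (230 - Q)q_E - (71q_E). Setting ∂π_E/∂q_E = 0: 159 - 2q_E - (q_X + q_Z) = 0.
Adding the 3 first-order conditions: 585 − 4Q = 0, so Q = 585/4.
Back-substituting: q_X = (209 − 585/4) = 251/4, q_Z = (217 − 585/4) = 283/4, q_E = (159 − 585/4) = 51/4.
Price P = 230 - 585/4 = 335/4.
Xenon's profit: (335/4 - 21)·(251/4) - 1515 = 2422.5625.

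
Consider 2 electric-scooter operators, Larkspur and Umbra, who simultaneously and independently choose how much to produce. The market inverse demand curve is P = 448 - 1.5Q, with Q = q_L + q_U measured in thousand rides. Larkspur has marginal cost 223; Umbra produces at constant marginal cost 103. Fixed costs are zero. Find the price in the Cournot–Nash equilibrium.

Larkspur's profit: π_L = (448 - 1.5Q)q_L - (223q_L). Setting ∂π_L/∂q_L = 0: 225 - 3q_L - (3/2)(q_U) = 0.
Umbra's first-order condition: 345 - 3q_U - (3/2)(q_L) = 0.
Rearranging gives the reaction functions q_L = (225 - (3/2)q_U)/3 and q_U = (345 - (3/2)q_L)/3.
Solving the pair: q_L = 70/3, q_U = 310/3.
Total output Q = 380/3, so price P = 448 - (3/2)·(380/3) = 258.

258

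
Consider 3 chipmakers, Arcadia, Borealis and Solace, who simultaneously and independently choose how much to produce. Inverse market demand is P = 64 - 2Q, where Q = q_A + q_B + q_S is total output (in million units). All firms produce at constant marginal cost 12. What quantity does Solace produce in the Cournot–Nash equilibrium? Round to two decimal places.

6.50

A representative firm's profit is π_i = q_i(64 - 2Q) - 12q_i.
Setting ∂π_i/∂q_i = 0 with rivals' quantities fixed: 52 - 4q_i - 2·Σ_{j≠i} q_j = 0.
With identical firms every q_j equals q_i, so Σ_{j≠i} q_j = 2q_i and 52 = 8q_i, giving q_i = 13/2.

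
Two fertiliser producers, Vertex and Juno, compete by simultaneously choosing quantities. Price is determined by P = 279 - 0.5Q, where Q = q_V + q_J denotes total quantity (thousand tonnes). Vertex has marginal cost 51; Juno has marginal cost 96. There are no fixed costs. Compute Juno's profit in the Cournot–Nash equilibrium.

Vertex's profit: π_V = (279 - 0.5Q)q_V - (51q_V). Setting ∂π_V/∂q_V = 0: 228 - q_V - (1/2)(q_J) = 0.
Juno's profit: π_J = (279 - 0.5Q)q_J - (96q_J). Setting ∂π_J/∂q_J = 0: 183 - q_J - (1/2)(q_V) = 0.
Best responses: q_V = (228 - (1/2)q_J), q_J = (183 - (1/2)q_V).
Substituting one into the other gives q_V = 182 and q_J = 92.
Price P = 279 - (1/2)·274 = 142.
Juno's profit: (142 - 96)·92 = 4232.

4232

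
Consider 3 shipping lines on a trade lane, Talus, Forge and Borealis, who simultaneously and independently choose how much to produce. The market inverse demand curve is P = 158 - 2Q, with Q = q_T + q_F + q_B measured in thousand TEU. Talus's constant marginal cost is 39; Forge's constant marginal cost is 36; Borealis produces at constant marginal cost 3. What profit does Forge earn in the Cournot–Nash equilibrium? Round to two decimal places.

Talus's profit: π_T = (158 - 2Q)q_T - (39q_T). Setting ∂π_T/∂q_T = 0: 119 - 4q_T - 2(q_F + q_B) = 0.
Forge's first-order condition: 122 - 4q_F - 2(q_T + q_B) = 0.
Borealis's profit: π_B = (158 - 2Q)q_B - (3q_B). Setting ∂π_B/∂q_B = 0: 155 - 4q_B - 2(q_T + q_F) = 0.
Summing all 3 equations gives 396 − 8Q = 0, hence Q = 99/2.
Back-substituting: q_T = (119 − 99)/2 = 10, q_F = (122 − 99)/2 = 23/2, q_B = (155 − 99)/2 = 28.
Price P = 158 - 2·(99/2) = 59.
Forge's profit: (59 - 36)·(23/2) = 529/2.

264.50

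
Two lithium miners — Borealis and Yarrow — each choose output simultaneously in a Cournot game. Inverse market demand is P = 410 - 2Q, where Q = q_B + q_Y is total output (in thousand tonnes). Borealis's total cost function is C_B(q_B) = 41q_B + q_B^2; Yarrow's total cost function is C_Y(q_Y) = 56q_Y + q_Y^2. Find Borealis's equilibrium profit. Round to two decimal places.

6644.64

Borealis's profit: π_B = (410 - 2Q)q_B - (41q_B + q_B²). Setting ∂π_B/∂q_B = 0: 369 - 6q_B - 2(q_Y) = 0.
Yarrow's profit: π_Y = (410 - 2Q)q_Y - (56q_Y + q_Y²). Setting ∂π_Y/∂q_Y = 0: 354 - 6q_Y - 2(q_B) = 0.
Best responses: q_B = (369 - 2q_Y)/6, q_Y = (354 - 2q_B)/6.
Solving the pair: q_B = 753/16, q_Y = 693/16.
Price P = 410 - 2·(723/8) = 917/4.
Borealis's profit: (917/4)·(753/16) - 41·(753/16) - (753/16)² = 6644.6367.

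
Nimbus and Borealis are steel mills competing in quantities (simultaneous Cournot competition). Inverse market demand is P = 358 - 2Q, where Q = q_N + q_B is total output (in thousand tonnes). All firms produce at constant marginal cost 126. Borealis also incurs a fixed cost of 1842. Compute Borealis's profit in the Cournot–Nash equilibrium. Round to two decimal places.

A representative firm's profit is π_i = q_i(358 - 2Q) - 126q_i.
Setting ∂π_i/∂q_i = 0 with rivals' quantities fixed: 232 - 4q_i - 2q_j = 0.
By symmetry each firm produces the same amount; substituting q_j = q_i yields q_i = 232/6 = 116/3.
Price P = 358 - 2·(232/3) = 610/3.
Borealis's profit: (610/3 - 126)·(116/3) - 1842 = 1148.2222.

1148.22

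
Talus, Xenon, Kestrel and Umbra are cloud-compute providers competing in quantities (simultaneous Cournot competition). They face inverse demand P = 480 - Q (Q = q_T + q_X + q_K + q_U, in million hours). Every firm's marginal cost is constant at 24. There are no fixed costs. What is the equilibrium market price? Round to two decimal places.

115.20

A representative firm's profit is π_i = q_i(480 - Q) - 24q_i.
First-order condition (treating rivals' output as given): 456 - 2q_i - Σ_{j≠i} q_j = 0.
By symmetry each firm produces the same amount; substituting Σ_{j≠i} q_j = 3q_i yields q_i = 456/5.
Total output Q = 1824/5, so price P = 480 - 1824/5 = 576/5.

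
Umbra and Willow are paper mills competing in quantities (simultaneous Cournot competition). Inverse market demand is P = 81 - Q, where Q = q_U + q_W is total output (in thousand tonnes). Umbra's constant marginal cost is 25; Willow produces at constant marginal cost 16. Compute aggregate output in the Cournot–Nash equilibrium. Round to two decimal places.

40.33

Umbra's profit: π_U = (81 - Q)q_U - (25q_U). Setting ∂π_U/∂q_U = 0: 56 - 2q_U - (q_W) = 0.
Willow's profit: π_W = (81 - Q)q_W - (16q_W). Setting ∂π_W/∂q_W = 0: 65 - 2q_W - (q_U) = 0.
So q_U = (56 - q_W)/2 and q_W = (65 - q_U)/2.
Substituting one into the other gives q_U = 47/3 and q_W = 74/3.
Total output Q = 47/3 + 74/3 = 121/3.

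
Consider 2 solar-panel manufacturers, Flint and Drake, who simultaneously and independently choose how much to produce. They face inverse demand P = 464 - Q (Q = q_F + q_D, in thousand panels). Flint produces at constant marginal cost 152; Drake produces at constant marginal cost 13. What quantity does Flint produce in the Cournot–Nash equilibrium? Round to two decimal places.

Flint's profit: π_F = (464 - Q)q_F - (152q_F). Setting ∂π_F/∂q_F = 0: 312 - 2q_F - (q_D) = 0.
Drake's profit: π_D = (464 - Q)q_D - (13q_D). Setting ∂π_D/∂q_D = 0: 451 - 2q_D - (q_F) = 0.
Rearranging gives the reaction functions q_F = (312 - q_D)/2 and q_D = (451 - q_F)/2.
Substituting one into the other gives q_F = 173/3 and q_D = 590/3.

57.67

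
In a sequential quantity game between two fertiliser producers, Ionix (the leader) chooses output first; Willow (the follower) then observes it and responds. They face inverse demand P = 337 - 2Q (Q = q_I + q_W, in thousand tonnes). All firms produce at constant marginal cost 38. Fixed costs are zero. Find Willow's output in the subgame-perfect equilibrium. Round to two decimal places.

37.38

Solve by backward induction. Given q_I, the follower Willow maximises π_W = (337 - 2q_I - 2q_W)q_W - 38q_W.
Follower FOC: 299 - 2q_I - 4q_W = 0, so q_W(q_I) = (299 - 2q_I)/4.
Ionix substitutes q_W(q_I) into its own profit: π_I = q_I(337 - 2q_I - (299 - 2q_I)/2) - 38q_I = (375/2 - q_I)q_I - 38q_I.
Leader FOC: 299/2 - 2q_I = 0, so q_I = 299/4.
Then q_W = (299 - 2·(299/4))/4 = 299/8.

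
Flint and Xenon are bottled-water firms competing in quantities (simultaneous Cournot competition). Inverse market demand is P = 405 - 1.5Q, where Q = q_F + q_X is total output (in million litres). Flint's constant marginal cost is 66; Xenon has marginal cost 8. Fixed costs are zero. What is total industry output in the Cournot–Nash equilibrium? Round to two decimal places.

163.56

Flint's profit: π_F = (405 - 1.5Q)q_F - (66q_F). Setting ∂π_F/∂q_F = 0: 339 - 3q_F - (3/2)(q_X) = 0.
Xenon's first-order condition: 397 - 3q_X - (3/2)(q_F) = 0.
So q_F = (339 - (3/2)q_X)/3 and q_X = (397 - (3/2)q_F)/3.
Substituting one into the other gives q_F = 562/9 and q_X = 910/9.
Total output Q = 562/9 + 910/9 = 1472/9.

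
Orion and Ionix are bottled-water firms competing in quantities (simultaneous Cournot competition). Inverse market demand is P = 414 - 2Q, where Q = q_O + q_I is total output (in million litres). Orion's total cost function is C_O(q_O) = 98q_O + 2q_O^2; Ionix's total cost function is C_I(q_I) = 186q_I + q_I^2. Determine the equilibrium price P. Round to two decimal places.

Orion's profit: π_O = (414 - 2Q)q_O - (98q_O + 2q_O²). Setting ∂π_O/∂q_O = 0: 316 - 8q_O - 2(q_I) = 0.
Ionix's first-order condition: 228 - 6q_I - 2(q_O) = 0.
So q_O = (316 - 2q_I)/8 and q_I = (228 - 2q_O)/6.
Substituting one into the other gives q_O = 360/11 and q_I = 298/11.
Total output Q = 658/11, so price P = 414 - 2·(658/11) = 294.3636.

294.36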